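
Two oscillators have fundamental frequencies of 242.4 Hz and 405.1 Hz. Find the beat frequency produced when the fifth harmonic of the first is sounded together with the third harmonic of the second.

3.3 Hz

Fifth harmonic of the first: 5·242.4 = 1212.0 Hz.
Third harmonic of the second: 3·405.1 = 1215.3 Hz.
f_beat = |1212.0 − 1215.3| = 3.3 Hz.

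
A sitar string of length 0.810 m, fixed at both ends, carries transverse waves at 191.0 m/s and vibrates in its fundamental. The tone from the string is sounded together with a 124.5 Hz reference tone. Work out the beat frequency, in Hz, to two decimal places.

6.60 Hz

For a string fixed at both ends, f_n = n·v/(2L) = 1·191.0/(2·0.810) = 117.9012 Hz.
f_beat = |117.9012 − 124.5| = 6.60 Hz.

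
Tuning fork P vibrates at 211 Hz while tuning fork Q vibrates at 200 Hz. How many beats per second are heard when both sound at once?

The beat frequency equals the magnitude of the frequency difference.
|211 − 200| = 11 Hz.

11 Hz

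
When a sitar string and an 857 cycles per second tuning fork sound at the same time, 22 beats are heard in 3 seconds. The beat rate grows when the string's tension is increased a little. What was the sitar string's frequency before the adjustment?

Beat frequency = 22/3 = 7.3333 Hz.
|f − 857| = 7.3333, so the sitar string was at either 849.6667 Hz or 864.3333 Hz.
Higher tension means higher frequency; the adjustment raises the sitar string's frequency.
The beat rate rose, so the adjustment moved the sitar string further from 857 Hz — it was already above the reference.

864.3333 Hz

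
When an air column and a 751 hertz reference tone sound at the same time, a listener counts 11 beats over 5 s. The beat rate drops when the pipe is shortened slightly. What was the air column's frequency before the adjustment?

748.8 Hz

Beat frequency = 11/5 = 2.2 Hz.
|f − 751| = 2.2, so the air column was at either 748.8 Hz or 753.2 Hz.
A shorter pipe has a higher fundamental; the adjustment raises the air column's frequency.
The beat rate fell, so the adjustment moved the air column toward 751 Hz — it must have started below the reference.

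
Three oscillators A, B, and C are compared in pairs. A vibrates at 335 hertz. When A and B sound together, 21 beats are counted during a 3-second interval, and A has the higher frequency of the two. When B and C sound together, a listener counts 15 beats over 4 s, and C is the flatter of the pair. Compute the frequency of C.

324.25 Hz

A–B: Beat frequency = 21/3 = 7 Hz.
B is below A, so f_B = 335 − 7 = 328 Hz.
B–C: Beat frequency = 15/4 = 3.75 Hz.
C is below B, so f_C = 328 − 3.75 = 324.25 Hz.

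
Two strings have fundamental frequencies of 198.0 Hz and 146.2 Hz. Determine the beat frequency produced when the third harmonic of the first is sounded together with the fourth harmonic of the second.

9.2 Hz

Third harmonic of the first: 3·198.0 = 594.0 Hz.
Fourth harmonic of the second: 4·146.2 = 584.8 Hz.
f_beat = |594.0 − 584.8| = 9.2 Hz.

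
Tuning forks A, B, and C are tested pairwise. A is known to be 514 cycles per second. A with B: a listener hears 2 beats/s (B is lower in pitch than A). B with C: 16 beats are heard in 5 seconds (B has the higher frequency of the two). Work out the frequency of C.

508.8 Hz

B is below A, so f_B = 514 − 2 = 512 Hz.
B–C: Beat frequency = 16/5 = 3.2 Hz.
C is below B, so f_C = 512 − 3.2 = 508.8 Hz.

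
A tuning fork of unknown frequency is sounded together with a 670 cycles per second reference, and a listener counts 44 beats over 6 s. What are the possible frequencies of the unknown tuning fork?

Beat frequency = 44/6 = 7.3333 Hz.
|f − 670| = 7.3333, so f = 670 ± 7.3333.

662.6667 Hz or 677.3333 Hz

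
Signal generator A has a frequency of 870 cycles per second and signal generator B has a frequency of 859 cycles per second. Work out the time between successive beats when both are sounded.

f_beat = |870 − 859| = 11 Hz.
Beat period T = 1 / f_beat = 1 / 11 s.

0.091 s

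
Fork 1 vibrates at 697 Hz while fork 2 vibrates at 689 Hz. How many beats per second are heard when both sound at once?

The beat frequency equals the magnitude of the frequency difference.
|697 − 689| = 8 Hz.

8 Hz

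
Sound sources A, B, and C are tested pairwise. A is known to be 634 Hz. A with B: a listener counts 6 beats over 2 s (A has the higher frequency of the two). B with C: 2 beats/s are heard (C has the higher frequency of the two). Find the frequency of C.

633 Hz

A–B: Beat frequency = 6/2 = 3 Hz.
B is below A, so f_B = 634 − 3 = 631 Hz.
C is above B, so f_C = 631 + 2 = 633 Hz.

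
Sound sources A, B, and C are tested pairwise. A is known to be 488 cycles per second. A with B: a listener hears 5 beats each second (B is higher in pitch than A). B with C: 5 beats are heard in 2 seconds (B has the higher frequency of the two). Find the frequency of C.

490.5 Hz

B is above A, so f_B = 488 + 5 = 493 Hz.
B–C: Beat frequency = 5/2 = 2.5 Hz.
C is below B, so f_C = 493 − 2.5 = 490.5 Hz.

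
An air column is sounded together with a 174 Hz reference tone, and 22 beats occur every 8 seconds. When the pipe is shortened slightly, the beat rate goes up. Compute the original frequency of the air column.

Beat frequency = 22/8 = 2.75 Hz.
|f − 174| = 2.75, so the air column was at either 171.25 Hz or 176.75 Hz.
A shorter pipe has a higher fundamental; the adjustment raises the air column's frequency.
The beat rate rose, so the adjustment moved the air column further from 174 Hz — it was already above the reference.

176.75 Hz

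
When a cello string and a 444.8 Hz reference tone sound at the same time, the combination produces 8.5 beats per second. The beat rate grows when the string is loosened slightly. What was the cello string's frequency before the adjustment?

|f − 444.8| = 8.5, so the cello string was at either 436.3 Hz or 453.3 Hz.
Reducing tension lowers a string's frequency; the adjustment lowers the cello string's frequency.
The beat rate rose, so the adjustment moved the cello string further from 444.8 Hz — it was already below the reference.

436.3 Hz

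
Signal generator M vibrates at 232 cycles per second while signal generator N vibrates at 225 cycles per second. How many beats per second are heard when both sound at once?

7 Hz

The beat frequency equals the magnitude of the frequency difference.
|232 − 225| = 7 Hz.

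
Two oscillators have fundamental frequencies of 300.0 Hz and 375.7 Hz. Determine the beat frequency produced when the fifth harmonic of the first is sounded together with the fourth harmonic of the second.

2.8 Hz

Fifth harmonic of the first: 5·300.0 = 1500.0 Hz.
Fourth harmonic of the second: 4·375.7 = 1502.8 Hz.
f_beat = |1500.0 − 1502.8| = 2.8 Hz.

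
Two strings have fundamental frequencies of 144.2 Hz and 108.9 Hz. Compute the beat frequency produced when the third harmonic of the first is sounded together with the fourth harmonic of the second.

3.0 Hz

Third harmonic of the first: 3·144.2 = 432.6 Hz.
Fourth harmonic of the second: 4·108.9 = 435.6 Hz.
f_beat = |432.6 − 435.6| = 3.0 Hz.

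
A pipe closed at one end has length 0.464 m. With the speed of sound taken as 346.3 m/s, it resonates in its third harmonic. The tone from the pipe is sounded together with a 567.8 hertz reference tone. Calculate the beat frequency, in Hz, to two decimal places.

8.05 Hz

Closed pipe (odd harmonics): f_n = n·v/(4L) = 3·346.3/(4·0.464) = 559.7522 Hz.
f_beat = |559.7522 − 567.8| = 8.05 Hz.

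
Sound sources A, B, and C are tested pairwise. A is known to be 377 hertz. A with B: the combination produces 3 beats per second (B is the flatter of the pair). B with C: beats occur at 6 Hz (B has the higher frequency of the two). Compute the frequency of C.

368 Hz

B is below A, so f_B = 377 − 3 = 374 Hz.
C is below B, so f_C = 374 − 6 = 368 Hz.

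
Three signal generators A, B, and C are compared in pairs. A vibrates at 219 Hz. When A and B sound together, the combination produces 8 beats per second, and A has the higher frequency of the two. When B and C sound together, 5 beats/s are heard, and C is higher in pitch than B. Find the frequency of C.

216 Hz

B is below A, so f_B = 219 − 8 = 211 Hz.
C is above B, so f_C = 211 + 5 = 216 Hz.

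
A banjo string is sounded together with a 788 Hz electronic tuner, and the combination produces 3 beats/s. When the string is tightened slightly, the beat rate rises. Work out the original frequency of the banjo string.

791 Hz

|f − 788| = 3, so the banjo string was at either 785 Hz or 791 Hz.
Increasing tension raises a string's frequency; the adjustment raises the banjo string's frequency.
The beat rate rose, so the adjustment moved the banjo string further from 788 Hz — it was already above the reference.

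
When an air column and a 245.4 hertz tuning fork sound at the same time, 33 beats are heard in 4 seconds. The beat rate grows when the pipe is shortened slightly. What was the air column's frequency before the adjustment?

253.65 Hz

Beat frequency = 33/4 = 8.25 Hz.
|f − 245.4| = 8.25, so the air column was at either 237.15 Hz or 253.65 Hz.
A shorter pipe has a higher fundamental; the adjustment raises the air column's frequency.
The beat rate rose, so the adjustment moved the air column further from 245.4 Hz — it was already above the reference.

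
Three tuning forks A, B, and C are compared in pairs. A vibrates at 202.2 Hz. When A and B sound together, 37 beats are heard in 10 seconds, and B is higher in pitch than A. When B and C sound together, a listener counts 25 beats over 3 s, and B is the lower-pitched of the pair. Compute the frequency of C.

214.2333 Hz

A–B: Beat frequency = 37/10 = 3.7 Hz.
B is above A, so f_B = 202.2 + 3.7 = 205.9 Hz.
B–C: Beat frequency = 25/3 = 8.3333 Hz.
C is above B, so f_C = 205.9 + 8.3333 = 214.2333 Hz.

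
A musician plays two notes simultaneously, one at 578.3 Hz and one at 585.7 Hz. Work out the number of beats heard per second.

The beat frequency equals the magnitude of the frequency difference.
|578.3 − 585.7| = 7.4 Hz.

7.4 Hz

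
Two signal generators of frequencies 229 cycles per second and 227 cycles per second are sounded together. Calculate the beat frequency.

2 Hz

f_beat = |f₁ − f₂|.
|229 − 227| = 2 Hz.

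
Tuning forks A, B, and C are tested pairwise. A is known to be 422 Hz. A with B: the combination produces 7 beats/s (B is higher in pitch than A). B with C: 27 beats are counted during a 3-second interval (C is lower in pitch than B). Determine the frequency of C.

B is above A, so f_B = 422 + 7 = 429 Hz.
B–C: Beat frequency = 27/3 = 9 Hz.
C is below B, so f_C = 429 − 9 = 420 Hz.

420 Hz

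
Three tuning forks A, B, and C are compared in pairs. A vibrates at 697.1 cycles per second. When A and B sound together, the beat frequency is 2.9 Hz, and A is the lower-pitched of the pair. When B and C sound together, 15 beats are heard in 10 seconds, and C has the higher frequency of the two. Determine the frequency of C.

B is above A, so f_B = 697.1 + 2.9 = 700 Hz.
B–C: Beat frequency = 15/10 = 1.5 Hz.
C is above B, so f_C = 700 + 1.5 = 701.5 Hz.

701.5 Hz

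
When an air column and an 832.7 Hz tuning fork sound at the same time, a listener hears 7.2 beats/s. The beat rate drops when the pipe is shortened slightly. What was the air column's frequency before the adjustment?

825.5 Hz

|f − 832.7| = 7.2, so the air column was at either 825.5 Hz or 839.9 Hz.
A shorter pipe has a higher fundamental; the adjustment raises the air column's frequency.
The beat rate fell, so the adjustment moved the air column toward 832.7 Hz — it must have started below the reference.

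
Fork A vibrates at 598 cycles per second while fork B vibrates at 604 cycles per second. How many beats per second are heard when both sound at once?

6 Hz

f_beat = |f₁ − f₂|.
|598 − 604| = 6 Hz.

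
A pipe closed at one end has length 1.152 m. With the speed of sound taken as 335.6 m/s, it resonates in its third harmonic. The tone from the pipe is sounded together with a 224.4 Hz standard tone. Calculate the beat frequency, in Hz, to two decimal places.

Closed pipe (odd harmonics): f_n = n·v/(4L) = 3·335.6/(4·1.152) = 218.4896 Hz.
f_beat = |218.4896 − 224.4| = 5.91 Hz.

5.91 Hz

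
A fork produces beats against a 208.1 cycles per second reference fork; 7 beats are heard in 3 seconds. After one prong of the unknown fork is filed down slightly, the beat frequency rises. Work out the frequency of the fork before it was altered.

Beat frequency = 7/3 = 2.3333 Hz.
|f − 208.1| = 2.3333, so the fork was at either 205.7667 Hz or 210.4333 Hz.
Filing a prong removes mass and raises the fork's frequency; the adjustment raises the fork's frequency.
The beat rate rose, so the adjustment moved the fork further from 208.1 Hz — it was already above the reference.

210.4333 Hz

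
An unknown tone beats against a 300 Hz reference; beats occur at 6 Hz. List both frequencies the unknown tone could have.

294 Hz or 306 Hz

|f − 300| = 6, so f = 300 ± 6.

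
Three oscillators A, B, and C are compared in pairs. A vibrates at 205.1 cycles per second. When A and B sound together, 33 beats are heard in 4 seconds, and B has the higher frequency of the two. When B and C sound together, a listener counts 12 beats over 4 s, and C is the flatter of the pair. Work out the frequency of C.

210.35 Hz

A–B: Beat frequency = 33/4 = 8.25 Hz.
B is above A, so f_B = 205.1 + 8.25 = 213.35 Hz.
B–C: Beat frequency = 12/4 = 3 Hz.
C is below B, so f_C = 213.35 − 3 = 210.35 Hz.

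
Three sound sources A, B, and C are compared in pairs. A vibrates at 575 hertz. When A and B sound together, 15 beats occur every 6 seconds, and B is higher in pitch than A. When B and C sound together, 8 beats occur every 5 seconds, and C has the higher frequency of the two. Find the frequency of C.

A–B: Beat frequency = 15/6 = 2.5 Hz.
B is above A, so f_B = 575 + 2.5 = 577.5 Hz.
B–C: Beat frequency = 8/5 = 1.6 Hz.
C is above B, so f_C = 577.5 + 1.6 = 579.1 Hz.

579.1 Hz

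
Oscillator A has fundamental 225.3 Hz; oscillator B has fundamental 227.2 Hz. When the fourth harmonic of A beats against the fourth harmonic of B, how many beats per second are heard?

Fourth harmonic of the first: 4·225.3 = 901.2 Hz.
Fourth harmonic of the second: 4·227.2 = 908.8 Hz.
f_beat = |901.2 − 908.8| = 7.6 Hz.

7.6 Hz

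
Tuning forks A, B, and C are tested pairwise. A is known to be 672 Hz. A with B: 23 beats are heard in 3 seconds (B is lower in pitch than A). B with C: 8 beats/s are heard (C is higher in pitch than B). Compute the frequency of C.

A–B: Beat frequency = 23/3 = 7.6667 Hz.
B is below A, so f_B = 672 − 7.6667 = 664.3333 Hz.
C is above B, so f_C = 664.3333 + 8 = 672.3333 Hz.

672.3333 Hz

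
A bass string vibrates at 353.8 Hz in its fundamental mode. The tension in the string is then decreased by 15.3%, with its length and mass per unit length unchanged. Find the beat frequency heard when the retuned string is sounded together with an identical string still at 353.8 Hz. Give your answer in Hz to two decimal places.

28.19 Hz

For a string, f ∝ √T, so the new frequency is 353.8·√0.847 = 325.6113 Hz.
f_beat = |325.6113 − 353.8| = 28.19 Hz.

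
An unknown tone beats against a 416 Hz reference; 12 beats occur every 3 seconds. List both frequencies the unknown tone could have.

412 Hz or 420 Hz

Beat frequency = 12/3 = 4 Hz.
|f − 416| = 4, so f = 416 ± 4.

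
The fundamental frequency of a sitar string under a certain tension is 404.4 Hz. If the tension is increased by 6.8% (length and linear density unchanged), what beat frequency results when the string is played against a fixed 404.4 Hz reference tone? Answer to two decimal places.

For a string, f ∝ √T, so the new frequency is 404.4·√1.068 = 417.9235 Hz.
f_beat = |417.9235 − 404.4| = 13.52 Hz.

13.52 Hz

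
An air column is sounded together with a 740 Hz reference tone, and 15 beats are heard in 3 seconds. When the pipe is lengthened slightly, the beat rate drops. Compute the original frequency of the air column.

745 Hz

Beat frequency = 15/3 = 5 Hz.
|f − 740| = 5, so the air column was at either 735 Hz or 745 Hz.
A longer pipe has a lower fundamental; the adjustment lowers the air column's frequency.
The beat rate fell, so the adjustment moved the air column toward 740 Hz — it must have started above the reference.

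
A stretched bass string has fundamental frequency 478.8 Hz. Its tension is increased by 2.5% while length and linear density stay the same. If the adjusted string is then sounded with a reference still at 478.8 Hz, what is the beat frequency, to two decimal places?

For a string, f ∝ √T, so the new frequency is 478.8·√1.025 = 484.7481 Hz.
f_beat = |484.7481 − 478.8| = 5.95 Hz.

5.95 Hz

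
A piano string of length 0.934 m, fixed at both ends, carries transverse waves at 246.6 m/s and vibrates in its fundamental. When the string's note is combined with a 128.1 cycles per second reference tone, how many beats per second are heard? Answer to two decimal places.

For a string fixed at both ends, f_n = n·v/(2L) = 1·246.6/(2·0.934) = 132.0128 Hz.
f_beat = |132.0128 − 128.1| = 3.91 Hz.

3.91 Hz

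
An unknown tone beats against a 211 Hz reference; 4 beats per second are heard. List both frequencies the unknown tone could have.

207 Hz or 215 Hz

|f − 211| = 4, so f = 211 ± 4.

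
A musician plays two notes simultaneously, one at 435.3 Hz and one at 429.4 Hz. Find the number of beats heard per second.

Beats arise from superposition of two nearby frequencies; the beat rate is |f₁ − f₂|.
|435.3 − 429.4| = 5.9 Hz.

5.9 Hz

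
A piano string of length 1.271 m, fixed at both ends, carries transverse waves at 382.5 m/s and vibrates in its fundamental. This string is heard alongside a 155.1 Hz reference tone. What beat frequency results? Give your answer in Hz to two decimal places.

4.63 Hz

For a string fixed at both ends, f_n = n·v/(2L) = 1·382.5/(2·1.271) = 150.4721 Hz.
f_beat = |150.4721 − 155.1| = 4.63 Hz.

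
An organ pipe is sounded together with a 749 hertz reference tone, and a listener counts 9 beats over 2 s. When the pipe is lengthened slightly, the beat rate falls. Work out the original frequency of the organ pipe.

753.5 Hz

Beat frequency = 9/2 = 4.5 Hz.
|f − 749| = 4.5, so the organ pipe was at either 744.5 Hz or 753.5 Hz.
A longer pipe has a lower fundamental; the adjustment lowers the organ pipe's frequency.
The beat rate fell, so the adjustment moved the organ pipe toward 749 Hz — it must have started above the reference.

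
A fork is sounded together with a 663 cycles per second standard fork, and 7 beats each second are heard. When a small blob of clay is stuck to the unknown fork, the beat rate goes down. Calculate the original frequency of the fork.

670 Hz

|f − 663| = 7, so the fork was at either 656 Hz or 670 Hz.
Adding mass to a fork lowers its frequency; the adjustment lowers the fork's frequency.
The beat rate fell, so the adjustment moved the fork toward 663 Hz — it must have started above the reference.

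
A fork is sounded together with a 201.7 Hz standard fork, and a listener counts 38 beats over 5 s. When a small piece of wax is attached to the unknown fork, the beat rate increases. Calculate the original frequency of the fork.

194.1 Hz

Beat frequency = 38/5 = 7.6 Hz.
|f − 201.7| = 7.6, so the fork was at either 194.1 Hz or 209.3 Hz.
Loading a fork with wax lowers its frequency; the adjustment lowers the fork's frequency.
The beat rate rose, so the adjustment moved the fork further from 201.7 Hz — it was already below the reference.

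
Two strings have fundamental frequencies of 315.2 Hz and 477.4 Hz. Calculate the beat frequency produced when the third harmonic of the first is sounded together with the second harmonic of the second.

9.2 Hz

Third harmonic of the first: 3·315.2 = 945.6 Hz.
Second harmonic of the second: 2·477.4 = 954.8 Hz.
f_beat = |945.6 − 954.8| = 9.2 Hz.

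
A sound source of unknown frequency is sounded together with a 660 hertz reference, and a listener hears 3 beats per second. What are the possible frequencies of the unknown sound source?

657 Hz or 663 Hz

|f − 660| = 3, so f = 660 ± 3.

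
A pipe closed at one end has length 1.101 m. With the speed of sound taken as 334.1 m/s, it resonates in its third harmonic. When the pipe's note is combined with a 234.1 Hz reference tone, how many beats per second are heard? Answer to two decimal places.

Closed pipe (odd harmonics): f_n = n·v/(4L) = 3·334.1/(4·1.101) = 227.5886 Hz.
f_beat = |227.5886 − 234.1| = 6.51 Hz.

6.51 Hz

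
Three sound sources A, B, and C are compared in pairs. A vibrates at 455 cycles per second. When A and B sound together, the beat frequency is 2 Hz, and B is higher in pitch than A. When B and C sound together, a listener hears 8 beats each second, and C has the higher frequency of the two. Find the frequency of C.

465 Hz

B is above A, so f_B = 455 + 2 = 457 Hz.
C is above B, so f_C = 457 + 8 = 465 Hz.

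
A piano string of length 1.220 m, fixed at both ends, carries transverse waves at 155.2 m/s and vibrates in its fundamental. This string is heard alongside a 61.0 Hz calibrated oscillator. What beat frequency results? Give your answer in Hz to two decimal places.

2.61 Hz

For a string fixed at both ends, f_n = n·v/(2L) = 1·155.2/(2·1.220) = 63.6066 Hz.
f_beat = |63.6066 − 61.0| = 2.61 Hz.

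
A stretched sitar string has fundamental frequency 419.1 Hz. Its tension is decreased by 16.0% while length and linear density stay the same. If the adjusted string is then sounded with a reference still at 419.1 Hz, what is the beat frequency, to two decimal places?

34.99 Hz

For a string, f ∝ √T, so the new frequency is 419.1·√0.840 = 384.1115 Hz.
f_beat = |384.1115 − 419.1| = 34.99 Hz.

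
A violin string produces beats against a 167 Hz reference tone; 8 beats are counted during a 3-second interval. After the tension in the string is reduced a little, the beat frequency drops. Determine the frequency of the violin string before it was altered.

Beat frequency = 8/3 = 2.6667 Hz.
|f − 167| = 2.6667, so the violin string was at either 164.3333 Hz or 169.6667 Hz.
Lower tension means lower frequency; the adjustment lowers the violin string's frequency.
The beat rate fell, so the adjustment moved the violin string toward 167 Hz — it must have started above the reference.

169.6667 Hz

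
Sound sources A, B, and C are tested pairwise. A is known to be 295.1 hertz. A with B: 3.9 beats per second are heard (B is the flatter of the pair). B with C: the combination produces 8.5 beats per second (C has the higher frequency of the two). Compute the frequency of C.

299.7 Hz

B is below A, so f_B = 295.1 − 3.9 = 291.2 Hz.
C is above B, so f_C = 291.2 + 8.5 = 299.7 Hz.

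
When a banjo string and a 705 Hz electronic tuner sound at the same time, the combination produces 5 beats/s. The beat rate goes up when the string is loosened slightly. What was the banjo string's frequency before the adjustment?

|f − 705| = 5, so the banjo string was at either 700 Hz or 710 Hz.
Reducing tension lowers a string's frequency; the adjustment lowers the banjo string's frequency.
The beat rate rose, so the adjustment moved the banjo string further from 705 Hz — it was already below the reference.

700 Hz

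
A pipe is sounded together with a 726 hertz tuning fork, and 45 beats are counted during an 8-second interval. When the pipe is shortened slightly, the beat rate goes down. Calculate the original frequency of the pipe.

720.375 Hz

Beat frequency = 45/8 = 5.625 Hz.
|f − 726| = 5.625, so the pipe was at either 720.375 Hz or 731.625 Hz.
A shorter pipe has a higher fundamental; the adjustment raises the pipe's frequency.
The beat rate fell, so the adjustment moved the pipe toward 726 Hz — it must have started below the reference.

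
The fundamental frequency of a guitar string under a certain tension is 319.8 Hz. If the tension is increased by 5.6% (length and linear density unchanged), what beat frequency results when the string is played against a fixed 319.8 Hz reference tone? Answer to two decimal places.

For a string, f ∝ √T, so the new frequency is 319.8·√1.056 = 328.6324 Hz.
f_beat = |328.6324 − 319.8| = 8.83 Hz.

8.83 Hz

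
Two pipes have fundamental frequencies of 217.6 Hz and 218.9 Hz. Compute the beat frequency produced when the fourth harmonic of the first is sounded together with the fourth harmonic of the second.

5.2 Hz

Fourth harmonic of the first: 4·217.6 = 870.4 Hz.
Fourth harmonic of the second: 4·218.9 = 875.6 Hz.
f_beat = |870.4 − 875.6| = 5.2 Hz.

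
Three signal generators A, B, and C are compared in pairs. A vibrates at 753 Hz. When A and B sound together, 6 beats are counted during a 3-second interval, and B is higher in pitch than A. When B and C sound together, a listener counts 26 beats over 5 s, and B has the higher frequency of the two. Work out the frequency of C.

A–B: Beat frequency = 6/3 = 2 Hz.
B is above A, so f_B = 753 + 2 = 755 Hz.
B–C: Beat frequency = 26/5 = 5.2 Hz.
C is below B, so f_C = 755 − 5.2 = 749.8 Hz.

749.8 Hz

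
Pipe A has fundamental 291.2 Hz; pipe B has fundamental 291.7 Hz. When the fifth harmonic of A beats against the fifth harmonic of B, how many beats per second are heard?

2.5 Hz

Fifth harmonic of the first: 5·291.2 = 1456.0 Hz.
Fifth harmonic of the second: 5·291.7 = 1458.5 Hz.
f_beat = |1456.0 − 1458.5| = 2.5 Hz.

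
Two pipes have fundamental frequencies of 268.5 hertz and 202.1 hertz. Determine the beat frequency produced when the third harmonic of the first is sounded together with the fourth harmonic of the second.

2.9 Hz

Third harmonic of the first: 3·268.5 = 805.5 Hz.
Fourth harmonic of the second: 4·202.1 = 808.4 Hz.
f_beat = |805.5 − 808.4| = 2.9 Hz.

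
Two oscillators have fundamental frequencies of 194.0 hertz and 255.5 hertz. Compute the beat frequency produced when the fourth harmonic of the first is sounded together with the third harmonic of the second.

Fourth harmonic of the first: 4·194.0 = 776.0 Hz.
Third harmonic of the second: 3·255.5 = 766.5 Hz.
f_beat = |776.0 − 766.5| = 9.5 Hz.

9.5 Hz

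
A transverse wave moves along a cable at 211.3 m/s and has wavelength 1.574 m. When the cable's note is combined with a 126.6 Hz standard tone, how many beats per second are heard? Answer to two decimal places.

Source frequency f = v/λ = 211.3/1.574 = 134.2440 Hz.
f_beat = |134.2440 − 126.6| = 7.64 Hz.

7.64 Hz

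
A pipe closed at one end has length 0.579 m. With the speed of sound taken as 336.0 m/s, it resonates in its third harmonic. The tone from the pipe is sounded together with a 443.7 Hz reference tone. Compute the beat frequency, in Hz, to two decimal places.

8.47 Hz

Closed pipe (odd harmonics): f_n = n·v/(4L) = 3·336.0/(4·0.579) = 435.2332 Hz.
f_beat = |435.2332 − 443.7| = 8.47 Hz.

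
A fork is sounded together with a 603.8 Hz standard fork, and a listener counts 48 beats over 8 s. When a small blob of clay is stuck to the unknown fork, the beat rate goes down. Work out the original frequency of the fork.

Beat frequency = 48/8 = 6 Hz.
|f − 603.8| = 6, so the fork was at either 597.8 Hz or 609.8 Hz.
Adding mass to a fork lowers its frequency; the adjustment lowers the fork's frequency.
The beat rate fell, so the adjustment moved the fork toward 603.8 Hz — it must have started above the reference.

609.8 Hz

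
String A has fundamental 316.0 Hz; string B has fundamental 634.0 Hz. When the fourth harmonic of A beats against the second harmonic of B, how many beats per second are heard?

Fourth harmonic of the first: 4·316.0 = 1264.0 Hz.
Second harmonic of the second: 2·634.0 = 1268.0 Hz.
f_beat = |1264.0 − 1268.0| = 4.0 Hz.

4.0 Hz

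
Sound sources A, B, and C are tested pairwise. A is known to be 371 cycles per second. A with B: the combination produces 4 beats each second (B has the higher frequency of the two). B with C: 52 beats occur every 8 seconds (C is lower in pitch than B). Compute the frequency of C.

B is above A, so f_B = 371 + 4 = 375 Hz.
B–C: Beat frequency = 52/8 = 6.5 Hz.
C is below B, so f_C = 375 − 6.5 = 368.5 Hz.

368.5 Hz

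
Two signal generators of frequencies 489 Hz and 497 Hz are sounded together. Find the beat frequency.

8 Hz

f_beat = |f₁ − f₂|.
|489 − 497| = 8 Hz.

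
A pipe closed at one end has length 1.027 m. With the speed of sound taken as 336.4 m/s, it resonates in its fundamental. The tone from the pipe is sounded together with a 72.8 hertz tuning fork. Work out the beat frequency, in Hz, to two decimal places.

Closed pipe (odd harmonics): f_n = n·v/(4L) = 1·336.4/(4·1.027) = 81.8890 Hz.
f_beat = |81.8890 − 72.8| = 9.09 Hz.

9.09 Hz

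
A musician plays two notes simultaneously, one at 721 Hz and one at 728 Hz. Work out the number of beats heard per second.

Beats arise from superposition of two nearby frequencies; the beat rate is |f₁ − f₂|.
|721 − 728| = 7 Hz.

7 Hz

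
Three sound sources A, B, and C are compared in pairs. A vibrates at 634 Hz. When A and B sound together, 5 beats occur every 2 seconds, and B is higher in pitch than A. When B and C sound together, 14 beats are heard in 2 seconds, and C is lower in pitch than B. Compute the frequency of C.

A–B: Beat frequency = 5/2 = 2.5 Hz.
B is above A, so f_B = 634 + 2.5 = 636.5 Hz.
B–C: Beat frequency = 14/2 = 7 Hz.
C is below B, so f_C = 636.5 − 7 = 629.5 Hz.

629.5 Hz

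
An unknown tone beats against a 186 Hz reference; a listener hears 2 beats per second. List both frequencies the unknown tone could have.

184 Hz or 188 Hz

|f − 186| = 2, so f = 186 ± 2.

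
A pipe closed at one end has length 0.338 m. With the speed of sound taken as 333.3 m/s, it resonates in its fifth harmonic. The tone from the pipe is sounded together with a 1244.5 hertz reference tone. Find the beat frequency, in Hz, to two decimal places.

11.88 Hz

Closed pipe (odd harmonics): f_n = n·v/(4L) = 5·333.3/(4·0.338) = 1232.6183 Hz.
f_beat = |1232.6183 − 1244.5| = 11.88 Hz.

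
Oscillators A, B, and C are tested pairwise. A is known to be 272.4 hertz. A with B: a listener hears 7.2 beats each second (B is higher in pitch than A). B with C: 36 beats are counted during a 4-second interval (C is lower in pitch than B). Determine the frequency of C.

270.6 Hz

B is above A, so f_B = 272.4 + 7.2 = 279.6 Hz.
B–C: Beat frequency = 36/4 = 9 Hz.
C is below B, so f_C = 279.6 − 9 = 270.6 Hz.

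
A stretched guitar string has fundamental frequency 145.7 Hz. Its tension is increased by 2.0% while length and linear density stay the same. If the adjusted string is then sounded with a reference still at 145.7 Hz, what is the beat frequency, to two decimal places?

For a string, f ∝ √T, so the new frequency is 145.7·√1.020 = 147.1498 Hz.
f_beat = |147.1498 − 145.7| = 1.45 Hz.

1.45 Hz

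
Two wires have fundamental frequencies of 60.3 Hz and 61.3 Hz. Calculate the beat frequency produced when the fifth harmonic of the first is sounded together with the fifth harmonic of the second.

Fifth harmonic of the first: 5·60.3 = 301.5 Hz.
Fifth harmonic of the second: 5·61.3 = 306.5 Hz.
f_beat = |301.5 − 306.5| = 5.0 Hz.

5.0 Hz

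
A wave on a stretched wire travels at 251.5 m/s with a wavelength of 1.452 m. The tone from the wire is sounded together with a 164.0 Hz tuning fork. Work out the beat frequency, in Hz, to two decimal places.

Source frequency f = v/λ = 251.5/1.452 = 173.2094 Hz.
f_beat = |173.2094 − 164.0| = 9.21 Hz.

9.21 Hz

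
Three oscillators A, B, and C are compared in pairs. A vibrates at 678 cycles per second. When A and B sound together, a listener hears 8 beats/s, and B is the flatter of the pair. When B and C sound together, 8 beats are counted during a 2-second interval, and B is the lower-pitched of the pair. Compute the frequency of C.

B is below A, so f_B = 678 − 8 = 670 Hz.
B–C: Beat frequency = 8/2 = 4 Hz.
C is above B, so f_C = 670 + 4 = 674 Hz.

674 Hz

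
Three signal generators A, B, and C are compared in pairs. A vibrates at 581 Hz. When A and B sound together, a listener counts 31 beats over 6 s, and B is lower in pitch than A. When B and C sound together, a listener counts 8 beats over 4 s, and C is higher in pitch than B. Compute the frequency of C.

577.8333 Hz

A–B: Beat frequency = 31/6 = 5.1667 Hz.
B is below A, so f_B = 581 − 5.1667 = 575.8333 Hz.
B–C: Beat frequency = 8/4 = 2 Hz.
C is above B, so f_C = 575.8333 + 2 = 577.8333 Hz.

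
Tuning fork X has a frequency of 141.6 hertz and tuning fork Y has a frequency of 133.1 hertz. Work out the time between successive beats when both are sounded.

f_beat = |141.6 − 133.1| = 8.5 Hz.
Beat period T = 1 / f_beat = 1 / 8.5 s.

0.118 s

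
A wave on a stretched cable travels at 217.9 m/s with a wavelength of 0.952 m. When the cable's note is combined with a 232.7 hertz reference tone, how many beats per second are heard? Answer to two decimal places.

Source frequency f = v/λ = 217.9/0.952 = 228.8866 Hz.
f_beat = |228.8866 − 232.7| = 3.81 Hz.

3.81 Hz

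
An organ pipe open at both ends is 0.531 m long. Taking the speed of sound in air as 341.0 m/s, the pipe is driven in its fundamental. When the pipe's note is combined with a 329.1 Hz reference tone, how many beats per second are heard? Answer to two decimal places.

Open pipe: f_n = n·v/(2L) = 1·341.0/(2·0.531) = 321.0923 Hz.
f_beat = |321.0923 − 329.1| = 8.01 Hz.

8.01 Hz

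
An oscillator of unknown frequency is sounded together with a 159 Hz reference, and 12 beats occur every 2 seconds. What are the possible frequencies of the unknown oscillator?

Beat frequency = 12/2 = 6 Hz.
|f − 159| = 6, so f = 159 ± 6.

153 Hz or 165 Hz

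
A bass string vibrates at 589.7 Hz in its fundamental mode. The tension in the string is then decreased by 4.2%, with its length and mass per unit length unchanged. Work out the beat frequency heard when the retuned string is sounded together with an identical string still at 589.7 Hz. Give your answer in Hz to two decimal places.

For a string, f ∝ √T, so the new frequency is 589.7·√0.958 = 577.1835 Hz.
f_beat = |577.1835 − 589.7| = 12.52 Hz.

12.52 Hz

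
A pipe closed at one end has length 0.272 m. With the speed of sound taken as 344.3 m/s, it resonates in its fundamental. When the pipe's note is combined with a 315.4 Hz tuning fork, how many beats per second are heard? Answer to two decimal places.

1.05 Hz

Closed pipe (odd harmonics): f_n = n·v/(4L) = 1·344.3/(4·0.272) = 316.4522 Hz.
f_beat = |316.4522 − 315.4| = 1.05 Hz.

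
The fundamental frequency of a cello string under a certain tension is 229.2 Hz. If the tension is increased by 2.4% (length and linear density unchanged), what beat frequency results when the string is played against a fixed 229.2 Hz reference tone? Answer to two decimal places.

2.73 Hz

For a string, f ∝ √T, so the new frequency is 229.2·√1.024 = 231.9341 Hz.
f_beat = |231.9341 − 229.2| = 2.73 Hz.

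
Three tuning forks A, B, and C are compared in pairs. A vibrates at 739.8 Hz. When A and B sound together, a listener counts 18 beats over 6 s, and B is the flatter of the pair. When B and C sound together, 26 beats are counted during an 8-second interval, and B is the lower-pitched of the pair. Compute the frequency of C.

740.05 Hz

A–B: Beat frequency = 18/6 = 3 Hz.
B is below A, so f_B = 739.8 − 3 = 736.8 Hz.
B–C: Beat frequency = 26/8 = 3.25 Hz.
C is above B, so f_C = 736.8 + 3.25 = 740.05 Hz.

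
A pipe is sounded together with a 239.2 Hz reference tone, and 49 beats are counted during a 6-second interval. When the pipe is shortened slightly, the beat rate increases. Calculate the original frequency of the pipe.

Beat frequency = 49/6 = 8.1667 Hz.
|f − 239.2| = 8.1667, so the pipe was at either 231.0333 Hz or 247.3667 Hz.
A shorter pipe has a higher fundamental; the adjustment raises the pipe's frequency.
The beat rate rose, so the adjustment moved the pipe further from 239.2 Hz — it was already above the reference.

247.3667 Hz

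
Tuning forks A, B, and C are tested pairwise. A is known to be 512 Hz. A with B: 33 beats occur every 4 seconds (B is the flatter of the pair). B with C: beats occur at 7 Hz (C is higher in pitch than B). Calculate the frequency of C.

510.75 Hz

A–B: Beat frequency = 33/4 = 8.25 Hz.
B is below A, so f_B = 512 − 8.25 = 503.75 Hz.
C is above B, so f_C = 503.75 + 7 = 510.75 Hz.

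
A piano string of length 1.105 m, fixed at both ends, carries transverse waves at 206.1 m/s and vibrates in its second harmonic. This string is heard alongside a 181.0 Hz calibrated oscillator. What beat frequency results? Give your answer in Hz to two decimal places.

5.52 Hz

For a string fixed at both ends, f_n = n·v/(2L) = 2·206.1/(2·1.105) = 186.5158 Hz.
f_beat = |186.5158 − 181.0| = 5.52 Hz.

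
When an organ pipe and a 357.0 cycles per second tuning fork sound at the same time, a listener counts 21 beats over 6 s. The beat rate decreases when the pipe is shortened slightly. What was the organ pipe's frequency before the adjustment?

Beat frequency = 21/6 = 3.5 Hz.
|f − 357.0| = 3.5, so the organ pipe was at either 353.5 Hz or 360.5 Hz.
A shorter pipe has a higher fundamental; the adjustment raises the organ pipe's frequency.
The beat rate fell, so the adjustment moved the organ pipe toward 357.0 Hz — it must have started below the reference.

353.5 Hz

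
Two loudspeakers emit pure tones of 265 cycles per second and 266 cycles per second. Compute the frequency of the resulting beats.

1 Hz

Beats arise from superposition of two nearby frequencies; the beat rate is |f₁ − f₂|.
|265 − 266| = 1 Hz.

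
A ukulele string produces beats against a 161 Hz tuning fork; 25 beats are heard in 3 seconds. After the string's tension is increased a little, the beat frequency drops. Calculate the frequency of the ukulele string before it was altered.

152.6667 Hz

Beat frequency = 25/3 = 8.3333 Hz.
|f − 161| = 8.3333, so the ukulele string was at either 152.6667 Hz or 169.3333 Hz.
Higher tension means higher frequency; the adjustment raises the ukulele string's frequency.
The beat rate fell, so the adjustment moved the ukulele string toward 161 Hz — it must have started below the reference.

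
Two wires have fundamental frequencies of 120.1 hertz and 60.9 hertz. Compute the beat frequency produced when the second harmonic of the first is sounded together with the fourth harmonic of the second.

Second harmonic of the first: 2·120.1 = 240.2 Hz.
Fourth harmonic of the second: 4·60.9 = 243.6 Hz.
f_beat = |240.2 − 243.6| = 3.4 Hz.

3.4 Hz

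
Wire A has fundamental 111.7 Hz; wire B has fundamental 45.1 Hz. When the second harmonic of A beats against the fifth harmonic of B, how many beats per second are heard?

2.1 Hz

Second harmonic of the first: 2·111.7 = 223.4 Hz.
Fifth harmonic of the second: 5·45.1 = 225.5 Hz.
f_beat = |223.4 − 225.5| = 2.1 Hz.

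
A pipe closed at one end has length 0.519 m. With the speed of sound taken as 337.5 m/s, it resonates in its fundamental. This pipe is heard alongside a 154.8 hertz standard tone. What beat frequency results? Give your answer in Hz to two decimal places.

Closed pipe (odd harmonics): f_n = n·v/(4L) = 1·337.5/(4·0.519) = 162.5723 Hz.
f_beat = |162.5723 − 154.8| = 7.77 Hz.

7.77 Hz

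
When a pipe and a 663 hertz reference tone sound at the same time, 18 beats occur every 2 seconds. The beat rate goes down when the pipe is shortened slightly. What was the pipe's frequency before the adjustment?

Beat frequency = 18/2 = 9 Hz.
|f − 663| = 9, so the pipe was at either 654 Hz or 672 Hz.
A shorter pipe has a higher fundamental; the adjustment raises the pipe's frequency.
The beat rate fell, so the adjustment moved the pipe toward 663 Hz — it must have started below the reference.

654 Hz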